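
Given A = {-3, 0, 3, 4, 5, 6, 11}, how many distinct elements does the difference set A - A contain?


A - A = {a - a' : a, a' ∈ A}; |A| = 7.
Bounds: 2|A|-1 ≤ |A - A| ≤ |A|² - |A| + 1, i.e. 13 ≤ |A - A| ≤ 43.
Note: 0 ∈ A - A always (from a - a). The set is symmetric: if d ∈ A - A then -d ∈ A - A.
Enumerate nonzero differences d = a - a' with a > a' (then include -d):
Positive differences: {1, 2, 3, 4, 5, 6, 7, 8, 9, 11, 14}
Full difference set: {0} ∪ (positive diffs) ∪ (negative diffs).
|A - A| = 1 + 2·11 = 23 (matches direct enumeration: 23).

|A - A| = 23


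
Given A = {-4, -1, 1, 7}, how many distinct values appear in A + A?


A + A = {a + a' : a, a' ∈ A}; |A| = 4.
General bounds: 2|A| - 1 ≤ |A + A| ≤ |A|(|A|+1)/2, i.e. 7 ≤ |A + A| ≤ 10.
Lower bound 2|A|-1 is attained iff A is an arithmetic progression.
Enumerate sums a + a' for a ≤ a' (symmetric, so this suffices):
a = -4: -4+-4=-8, -4+-1=-5, -4+1=-3, -4+7=3
a = -1: -1+-1=-2, -1+1=0, -1+7=6
a = 1: 1+1=2, 1+7=8
a = 7: 7+7=14
Distinct sums: {-8, -5, -3, -2, 0, 2, 3, 6, 8, 14}
|A + A| = 10

|A + A| = 10


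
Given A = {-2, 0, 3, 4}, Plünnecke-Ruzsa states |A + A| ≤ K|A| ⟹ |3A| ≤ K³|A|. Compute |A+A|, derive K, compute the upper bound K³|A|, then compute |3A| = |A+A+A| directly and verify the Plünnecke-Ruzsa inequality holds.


|A| = 4.
Step 1: Compute A + A by enumerating all 16 pairs.
A + A = {-4, -2, 0, 1, 2, 3, 4, 6, 7, 8}, so |A + A| = 10.
Step 2: Doubling constant K = |A + A|/|A| = 10/4 = 10/4 ≈ 2.5000.
Step 3: Plünnecke-Ruzsa gives |3A| ≤ K³·|A| = (2.5000)³ · 4 ≈ 62.5000.
Step 4: Compute 3A = A + A + A directly by enumerating all triples (a,b,c) ∈ A³; |3A| = 17.
Step 5: Check 17 ≤ 62.5000? Yes ✓.

K = 10/4, Plünnecke-Ruzsa bound K³|A| ≈ 62.5000, |3A| = 17, inequality holds.


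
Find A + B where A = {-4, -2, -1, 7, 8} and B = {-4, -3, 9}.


A + B = {a + b : a ∈ A, b ∈ B}.
Enumerate all |A|·|B| = 5·3 = 15 pairs (a, b) and collect distinct sums.
a = -4: -4+-4=-8, -4+-3=-7, -4+9=5
a = -2: -2+-4=-6, -2+-3=-5, -2+9=7
a = -1: -1+-4=-5, -1+-3=-4, -1+9=8
a = 7: 7+-4=3, 7+-3=4, 7+9=16
a = 8: 8+-4=4, 8+-3=5, 8+9=17
Collecting distinct sums: A + B = {-8, -7, -6, -5, -4, 3, 4, 5, 7, 8, 16, 17}
|A + B| = 12

A + B = {-8, -7, -6, -5, -4, 3, 4, 5, 7, 8, 16, 17}


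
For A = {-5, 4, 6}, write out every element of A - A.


A - A = {a - a' : a, a' ∈ A}.
Compute a - a' for each ordered pair (a, a'):
a = -5: -5--5=0, -5-4=-9, -5-6=-11
a = 4: 4--5=9, 4-4=0, 4-6=-2
a = 6: 6--5=11, 6-4=2, 6-6=0
Collecting distinct values (and noting 0 appears from a-a):
A - A = {-11, -9, -2, 0, 2, 9, 11}
|A - A| = 7

A - A = {-11, -9, -2, 0, 2, 9, 11}


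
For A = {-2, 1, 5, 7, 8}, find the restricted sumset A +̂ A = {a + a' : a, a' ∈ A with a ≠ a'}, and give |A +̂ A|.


Restricted sumset: A +̂ A = {a + a' : a ∈ A, a' ∈ A, a ≠ a'}.
Equivalently, take A + A and drop any sum 2a that is achievable ONLY as a + a for a ∈ A (i.e. sums representable only with equal summands).
Enumerate pairs (a, a') with a < a' (symmetric, so each unordered pair gives one sum; this covers all a ≠ a'):
  -2 + 1 = -1
  -2 + 5 = 3
  -2 + 7 = 5
  -2 + 8 = 6
  1 + 5 = 6
  1 + 7 = 8
  1 + 8 = 9
  5 + 7 = 12
  5 + 8 = 13
  7 + 8 = 15
Collected distinct sums: {-1, 3, 5, 6, 8, 9, 12, 13, 15}
|A +̂ A| = 9
(Reference bound: |A +̂ A| ≥ 2|A| - 3 for |A| ≥ 2, with |A| = 5 giving ≥ 7.)

|A +̂ A| = 9


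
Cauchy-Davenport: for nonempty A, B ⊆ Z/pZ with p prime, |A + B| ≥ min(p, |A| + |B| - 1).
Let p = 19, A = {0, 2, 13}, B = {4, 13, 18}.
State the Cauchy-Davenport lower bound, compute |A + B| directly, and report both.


Cauchy-Davenport: |A + B| ≥ min(p, |A| + |B| - 1) for A, B nonempty in Z/pZ.
|A| = 3, |B| = 3, p = 19.
CD lower bound = min(19, 3 + 3 - 1) = min(19, 5) = 5.
Compute A + B mod 19 directly:
a = 0: 0+4=4, 0+13=13, 0+18=18
a = 2: 2+4=6, 2+13=15, 2+18=1
a = 13: 13+4=17, 13+13=7, 13+18=12
A + B = {1, 4, 6, 7, 12, 13, 15, 17, 18}, so |A + B| = 9.
Verify: 9 ≥ 5? Yes ✓.

CD lower bound = 5, actual |A + B| = 9.


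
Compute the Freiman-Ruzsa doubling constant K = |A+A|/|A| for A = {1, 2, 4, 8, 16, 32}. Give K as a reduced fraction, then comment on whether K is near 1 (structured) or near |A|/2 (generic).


|A| = 6.
Compute A + A by enumerating all 36 pairs.
A + A = {2, 3, 4, 5, 6, 8, 9, 10, 12, 16, 17, 18, 20, 24, 32, 33, 34, 36, 40, 48, 64}, so |A + A| = 21.
K = |A + A| / |A| = 21/6 = 7/2 ≈ 3.5000.
Reference: AP of size 6 gives K = 11/6 ≈ 1.8333; a fully generic set of size 6 gives K ≈ 3.5000.

|A| = 6, |A + A| = 21, K = 21/6 = 7/2.


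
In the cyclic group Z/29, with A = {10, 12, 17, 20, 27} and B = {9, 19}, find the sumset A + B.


Work in Z/29Z: reduce every sum a + b modulo 29.
Enumerate all 10 pairs:
a = 10: 10+9=19, 10+19=0
a = 12: 12+9=21, 12+19=2
a = 17: 17+9=26, 17+19=7
a = 20: 20+9=0, 20+19=10
a = 27: 27+9=7, 27+19=17
Distinct residues collected: {0, 2, 7, 10, 17, 19, 21, 26}
|A + B| = 8 (out of 29 total residues).

A + B = {0, 2, 7, 10, 17, 19, 21, 26}


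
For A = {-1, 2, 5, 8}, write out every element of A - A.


A - A = {a - a' : a, a' ∈ A}.
Compute a - a' for each ordered pair (a, a'):
a = -1: -1--1=0, -1-2=-3, -1-5=-6, -1-8=-9
a = 2: 2--1=3, 2-2=0, 2-5=-3, 2-8=-6
a = 5: 5--1=6, 5-2=3, 5-5=0, 5-8=-3
a = 8: 8--1=9, 8-2=6, 8-5=3, 8-8=0
Collecting distinct values (and noting 0 appears from a-a):
A - A = {-9, -6, -3, 0, 3, 6, 9}
|A - A| = 7

A - A = {-9, -6, -3, 0, 3, 6, 9}


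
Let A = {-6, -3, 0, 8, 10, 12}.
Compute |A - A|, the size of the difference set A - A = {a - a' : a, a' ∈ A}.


A - A = {a - a' : a, a' ∈ A}; |A| = 6.
Bounds: 2|A|-1 ≤ |A - A| ≤ |A|² - |A| + 1, i.e. 11 ≤ |A - A| ≤ 31.
Note: 0 ∈ A - A always (from a - a). The set is symmetric: if d ∈ A - A then -d ∈ A - A.
Enumerate nonzero differences d = a - a' with a > a' (then include -d):
Positive differences: {2, 3, 4, 6, 8, 10, 11, 12, 13, 14, 15, 16, 18}
Full difference set: {0} ∪ (positive diffs) ∪ (negative diffs).
|A - A| = 1 + 2·13 = 27 (matches direct enumeration: 27).

|A - A| = 27


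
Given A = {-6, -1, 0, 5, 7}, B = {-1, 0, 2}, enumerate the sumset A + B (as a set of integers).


A + B = {a + b : a ∈ A, b ∈ B}.
Enumerate all |A|·|B| = 5·3 = 15 pairs (a, b) and collect distinct sums.
a = -6: -6+-1=-7, -6+0=-6, -6+2=-4
a = -1: -1+-1=-2, -1+0=-1, -1+2=1
a = 0: 0+-1=-1, 0+0=0, 0+2=2
a = 5: 5+-1=4, 5+0=5, 5+2=7
a = 7: 7+-1=6, 7+0=7, 7+2=9
Collecting distinct sums: A + B = {-7, -6, -4, -2, -1, 0, 1, 2, 4, 5, 6, 7, 9}
|A + B| = 13

A + B = {-7, -6, -4, -2, -1, 0, 1, 2, 4, 5, 6, 7, 9}


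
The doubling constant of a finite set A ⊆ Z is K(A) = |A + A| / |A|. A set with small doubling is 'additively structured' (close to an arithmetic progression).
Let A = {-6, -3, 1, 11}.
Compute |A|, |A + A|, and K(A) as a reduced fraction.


|A| = 4.
Compute A + A by enumerating all 16 pairs.
A + A = {-12, -9, -6, -5, -2, 2, 5, 8, 12, 22}, so |A + A| = 10.
K = |A + A| / |A| = 10/4 = 5/2 ≈ 2.5000.
Reference: AP of size 4 gives K = 7/4 ≈ 1.7500; a fully generic set of size 4 gives K ≈ 2.5000.

|A| = 4, |A + A| = 10, K = 10/4 = 5/2.


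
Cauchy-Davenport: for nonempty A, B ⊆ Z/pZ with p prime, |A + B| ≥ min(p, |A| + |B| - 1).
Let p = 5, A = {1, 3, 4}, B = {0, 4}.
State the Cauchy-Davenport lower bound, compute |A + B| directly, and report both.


Cauchy-Davenport: |A + B| ≥ min(p, |A| + |B| - 1) for A, B nonempty in Z/pZ.
|A| = 3, |B| = 2, p = 5.
CD lower bound = min(5, 3 + 2 - 1) = min(5, 4) = 4.
Compute A + B mod 5 directly:
a = 1: 1+0=1, 1+4=0
a = 3: 3+0=3, 3+4=2
a = 4: 4+0=4, 4+4=3
A + B = {0, 1, 2, 3, 4}, so |A + B| = 5.
Verify: 5 ≥ 4? Yes ✓.

CD lower bound = 4, actual |A + B| = 5.


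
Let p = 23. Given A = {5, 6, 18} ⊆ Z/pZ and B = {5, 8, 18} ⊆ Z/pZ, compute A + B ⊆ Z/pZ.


Work in Z/23Z: reduce every sum a + b modulo 23.
Enumerate all 9 pairs:
a = 5: 5+5=10, 5+8=13, 5+18=0
a = 6: 6+5=11, 6+8=14, 6+18=1
a = 18: 18+5=0, 18+8=3, 18+18=13
Distinct residues collected: {0, 1, 3, 10, 11, 13, 14}
|A + B| = 7 (out of 23 total residues).

A + B = {0, 1, 3, 10, 11, 13, 14}


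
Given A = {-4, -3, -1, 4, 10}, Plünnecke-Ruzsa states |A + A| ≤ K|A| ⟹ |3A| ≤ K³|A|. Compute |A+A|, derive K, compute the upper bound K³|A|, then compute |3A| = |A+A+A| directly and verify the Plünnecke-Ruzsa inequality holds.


|A| = 5.
Step 1: Compute A + A by enumerating all 25 pairs.
A + A = {-8, -7, -6, -5, -4, -2, 0, 1, 3, 6, 7, 8, 9, 14, 20}, so |A + A| = 15.
Step 2: Doubling constant K = |A + A|/|A| = 15/5 = 15/5 ≈ 3.0000.
Step 3: Plünnecke-Ruzsa gives |3A| ≤ K³·|A| = (3.0000)³ · 5 ≈ 135.0000.
Step 4: Compute 3A = A + A + A directly by enumerating all triples (a,b,c) ∈ A³; |3A| = 30.
Step 5: Check 30 ≤ 135.0000? Yes ✓.

K = 15/5, Plünnecke-Ruzsa bound K³|A| ≈ 135.0000, |3A| = 30, inequality holds.


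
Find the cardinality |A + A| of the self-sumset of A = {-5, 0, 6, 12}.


A + A = {a + a' : a, a' ∈ A}; |A| = 4.
General bounds: 2|A| - 1 ≤ |A + A| ≤ |A|(|A|+1)/2, i.e. 7 ≤ |A + A| ≤ 10.
Lower bound 2|A|-1 is attained iff A is an arithmetic progression.
Enumerate sums a + a' for a ≤ a' (symmetric, so this suffices):
a = -5: -5+-5=-10, -5+0=-5, -5+6=1, -5+12=7
a = 0: 0+0=0, 0+6=6, 0+12=12
a = 6: 6+6=12, 6+12=18
a = 12: 12+12=24
Distinct sums: {-10, -5, 0, 1, 6, 7, 12, 18, 24}
|A + A| = 9

|A + A| = 9


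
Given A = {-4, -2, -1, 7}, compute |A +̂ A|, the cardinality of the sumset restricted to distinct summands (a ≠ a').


Restricted sumset: A +̂ A = {a + a' : a ∈ A, a' ∈ A, a ≠ a'}.
Equivalently, take A + A and drop any sum 2a that is achievable ONLY as a + a for a ∈ A (i.e. sums representable only with equal summands).
Enumerate pairs (a, a') with a < a' (symmetric, so each unordered pair gives one sum; this covers all a ≠ a'):
  -4 + -2 = -6
  -4 + -1 = -5
  -4 + 7 = 3
  -2 + -1 = -3
  -2 + 7 = 5
  -1 + 7 = 6
Collected distinct sums: {-6, -5, -3, 3, 5, 6}
|A +̂ A| = 6
(Reference bound: |A +̂ A| ≥ 2|A| - 3 for |A| ≥ 2, with |A| = 4 giving ≥ 5.)

|A +̂ A| = 6


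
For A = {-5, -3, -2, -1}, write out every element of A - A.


A - A = {a - a' : a, a' ∈ A}.
Compute a - a' for each ordered pair (a, a'):
a = -5: -5--5=0, -5--3=-2, -5--2=-3, -5--1=-4
a = -3: -3--5=2, -3--3=0, -3--2=-1, -3--1=-2
a = -2: -2--5=3, -2--3=1, -2--2=0, -2--1=-1
a = -1: -1--5=4, -1--3=2, -1--2=1, -1--1=0
Collecting distinct values (and noting 0 appears from a-a):
A - A = {-4, -3, -2, -1, 0, 1, 2, 3, 4}
|A - A| = 9

A - A = {-4, -3, -2, -1, 0, 1, 2, 3, 4}


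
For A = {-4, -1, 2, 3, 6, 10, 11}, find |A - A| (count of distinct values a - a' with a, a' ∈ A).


A - A = {a - a' : a, a' ∈ A}; |A| = 7.
Bounds: 2|A|-1 ≤ |A - A| ≤ |A|² - |A| + 1, i.e. 13 ≤ |A - A| ≤ 43.
Note: 0 ∈ A - A always (from a - a). The set is symmetric: if d ∈ A - A then -d ∈ A - A.
Enumerate nonzero differences d = a - a' with a > a' (then include -d):
Positive differences: {1, 3, 4, 5, 6, 7, 8, 9, 10, 11, 12, 14, 15}
Full difference set: {0} ∪ (positive diffs) ∪ (negative diffs).
|A - A| = 1 + 2·13 = 27 (matches direct enumeration: 27).

|A - A| = 27


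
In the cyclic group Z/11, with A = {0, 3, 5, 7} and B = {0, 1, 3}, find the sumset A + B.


Work in Z/11Z: reduce every sum a + b modulo 11.
Enumerate all 12 pairs:
a = 0: 0+0=0, 0+1=1, 0+3=3
a = 3: 3+0=3, 3+1=4, 3+3=6
a = 5: 5+0=5, 5+1=6, 5+3=8
a = 7: 7+0=7, 7+1=8, 7+3=10
Distinct residues collected: {0, 1, 3, 4, 5, 6, 7, 8, 10}
|A + B| = 9 (out of 11 total residues).

A + B = {0, 1, 3, 4, 5, 6, 7, 8, 10}


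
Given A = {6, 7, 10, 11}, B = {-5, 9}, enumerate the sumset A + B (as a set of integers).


A + B = {a + b : a ∈ A, b ∈ B}.
Enumerate all |A|·|B| = 4·2 = 8 pairs (a, b) and collect distinct sums.
a = 6: 6+-5=1, 6+9=15
a = 7: 7+-5=2, 7+9=16
a = 10: 10+-5=5, 10+9=19
a = 11: 11+-5=6, 11+9=20
Collecting distinct sums: A + B = {1, 2, 5, 6, 15, 16, 19, 20}
|A + B| = 8

A + B = {1, 2, 5, 6, 15, 16, 19, 20}


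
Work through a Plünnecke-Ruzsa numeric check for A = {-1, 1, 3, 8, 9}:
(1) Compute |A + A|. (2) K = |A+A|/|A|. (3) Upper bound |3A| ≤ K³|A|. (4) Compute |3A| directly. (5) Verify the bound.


|A| = 5.
Step 1: Compute A + A by enumerating all 25 pairs.
A + A = {-2, 0, 2, 4, 6, 7, 8, 9, 10, 11, 12, 16, 17, 18}, so |A + A| = 14.
Step 2: Doubling constant K = |A + A|/|A| = 14/5 = 14/5 ≈ 2.8000.
Step 3: Plünnecke-Ruzsa gives |3A| ≤ K³·|A| = (2.8000)³ · 5 ≈ 109.7600.
Step 4: Compute 3A = A + A + A directly by enumerating all triples (a,b,c) ∈ A³; |3A| = 25.
Step 5: Check 25 ≤ 109.7600? Yes ✓.

K = 14/5, Plünnecke-Ruzsa bound K³|A| ≈ 109.7600, |3A| = 25, inequality holds.


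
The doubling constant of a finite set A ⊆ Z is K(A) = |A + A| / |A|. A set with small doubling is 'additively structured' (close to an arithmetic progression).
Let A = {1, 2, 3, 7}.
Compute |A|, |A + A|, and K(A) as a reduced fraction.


|A| = 4.
Compute A + A by enumerating all 16 pairs.
A + A = {2, 3, 4, 5, 6, 8, 9, 10, 14}, so |A + A| = 9.
K = |A + A| / |A| = 9/4 (already in lowest terms) ≈ 2.2500.
Reference: AP of size 4 gives K = 7/4 ≈ 1.7500; a fully generic set of size 4 gives K ≈ 2.5000.

|A| = 4, |A + A| = 9, K = 9/4.


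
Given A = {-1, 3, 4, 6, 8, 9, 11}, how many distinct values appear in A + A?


A + A = {a + a' : a, a' ∈ A}; |A| = 7.
General bounds: 2|A| - 1 ≤ |A + A| ≤ |A|(|A|+1)/2, i.e. 13 ≤ |A + A| ≤ 28.
Lower bound 2|A|-1 is attained iff A is an arithmetic progression.
Enumerate sums a + a' for a ≤ a' (symmetric, so this suffices):
a = -1: -1+-1=-2, -1+3=2, -1+4=3, -1+6=5, -1+8=7, -1+9=8, -1+11=10
a = 3: 3+3=6, 3+4=7, 3+6=9, 3+8=11, 3+9=12, 3+11=14
a = 4: 4+4=8, 4+6=10, 4+8=12, 4+9=13, 4+11=15
a = 6: 6+6=12, 6+8=14, 6+9=15, 6+11=17
a = 8: 8+8=16, 8+9=17, 8+11=19
a = 9: 9+9=18, 9+11=20
a = 11: 11+11=22
Distinct sums: {-2, 2, 3, 5, 6, 7, 8, 9, 10, 11, 12, 13, 14, 15, 16, 17, 18, 19, 20, 22}
|A + A| = 20

|A + A| = 20


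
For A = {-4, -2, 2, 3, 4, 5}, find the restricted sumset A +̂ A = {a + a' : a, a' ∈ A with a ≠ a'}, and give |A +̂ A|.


Restricted sumset: A +̂ A = {a + a' : a ∈ A, a' ∈ A, a ≠ a'}.
Equivalently, take A + A and drop any sum 2a that is achievable ONLY as a + a for a ∈ A (i.e. sums representable only with equal summands).
Enumerate pairs (a, a') with a < a' (symmetric, so each unordered pair gives one sum; this covers all a ≠ a'):
  -4 + -2 = -6
  -4 + 2 = -2
  -4 + 3 = -1
  -4 + 4 = 0
  -4 + 5 = 1
  -2 + 2 = 0
  -2 + 3 = 1
  -2 + 4 = 2
  -2 + 5 = 3
  2 + 3 = 5
  2 + 4 = 6
  2 + 5 = 7
  3 + 4 = 7
  3 + 5 = 8
  4 + 5 = 9
Collected distinct sums: {-6, -2, -1, 0, 1, 2, 3, 5, 6, 7, 8, 9}
|A +̂ A| = 12
(Reference bound: |A +̂ A| ≥ 2|A| - 3 for |A| ≥ 2, with |A| = 6 giving ≥ 9.)

|A +̂ A| = 12


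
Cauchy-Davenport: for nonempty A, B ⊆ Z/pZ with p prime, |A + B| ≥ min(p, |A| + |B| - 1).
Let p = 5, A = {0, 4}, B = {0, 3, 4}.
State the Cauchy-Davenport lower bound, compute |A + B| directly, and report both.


Cauchy-Davenport: |A + B| ≥ min(p, |A| + |B| - 1) for A, B nonempty in Z/pZ.
|A| = 2, |B| = 3, p = 5.
CD lower bound = min(5, 2 + 3 - 1) = min(5, 4) = 4.
Compute A + B mod 5 directly:
a = 0: 0+0=0, 0+3=3, 0+4=4
a = 4: 4+0=4, 4+3=2, 4+4=3
A + B = {0, 2, 3, 4}, so |A + B| = 4.
Verify: 4 ≥ 4? Yes ✓.

CD lower bound = 4, actual |A + B| = 4.


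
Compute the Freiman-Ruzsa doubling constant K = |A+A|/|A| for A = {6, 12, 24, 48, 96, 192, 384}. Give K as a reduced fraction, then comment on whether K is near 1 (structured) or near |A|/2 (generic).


|A| = 7.
Compute A + A by enumerating all 49 pairs.
A + A = {12, 18, 24, 30, 36, 48, 54, 60, 72, 96, 102, 108, 120, 144, 192, 198, 204, 216, 240, 288, 384, 390, 396, 408, 432, 480, 576, 768}, so |A + A| = 28.
K = |A + A| / |A| = 28/7 = 4/1 ≈ 4.0000.
Reference: AP of size 7 gives K = 13/7 ≈ 1.8571; a fully generic set of size 7 gives K ≈ 4.0000.

|A| = 7, |A + A| = 28, K = 28/7 = 4/1.


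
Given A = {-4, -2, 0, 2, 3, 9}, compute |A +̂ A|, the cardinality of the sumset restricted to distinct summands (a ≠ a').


Restricted sumset: A +̂ A = {a + a' : a ∈ A, a' ∈ A, a ≠ a'}.
Equivalently, take A + A and drop any sum 2a that is achievable ONLY as a + a for a ∈ A (i.e. sums representable only with equal summands).
Enumerate pairs (a, a') with a < a' (symmetric, so each unordered pair gives one sum; this covers all a ≠ a'):
  -4 + -2 = -6
  -4 + 0 = -4
  -4 + 2 = -2
  -4 + 3 = -1
  -4 + 9 = 5
  -2 + 0 = -2
  -2 + 2 = 0
  -2 + 3 = 1
  -2 + 9 = 7
  0 + 2 = 2
  0 + 3 = 3
  0 + 9 = 9
  2 + 3 = 5
  2 + 9 = 11
  3 + 9 = 12
Collected distinct sums: {-6, -4, -2, -1, 0, 1, 2, 3, 5, 7, 9, 11, 12}
|A +̂ A| = 13
(Reference bound: |A +̂ A| ≥ 2|A| - 3 for |A| ≥ 2, with |A| = 6 giving ≥ 9.)

|A +̂ A| = 13


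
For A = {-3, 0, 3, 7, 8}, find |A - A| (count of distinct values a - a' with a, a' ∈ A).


A - A = {a - a' : a, a' ∈ A}; |A| = 5.
Bounds: 2|A|-1 ≤ |A - A| ≤ |A|² - |A| + 1, i.e. 9 ≤ |A - A| ≤ 21.
Note: 0 ∈ A - A always (from a - a). The set is symmetric: if d ∈ A - A then -d ∈ A - A.
Enumerate nonzero differences d = a - a' with a > a' (then include -d):
Positive differences: {1, 3, 4, 5, 6, 7, 8, 10, 11}
Full difference set: {0} ∪ (positive diffs) ∪ (negative diffs).
|A - A| = 1 + 2·9 = 19 (matches direct enumeration: 19).

|A - A| = 19


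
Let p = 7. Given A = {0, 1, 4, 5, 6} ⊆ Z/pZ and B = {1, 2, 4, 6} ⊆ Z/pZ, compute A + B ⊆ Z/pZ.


Work in Z/7Z: reduce every sum a + b modulo 7.
Enumerate all 20 pairs:
a = 0: 0+1=1, 0+2=2, 0+4=4, 0+6=6
a = 1: 1+1=2, 1+2=3, 1+4=5, 1+6=0
a = 4: 4+1=5, 4+2=6, 4+4=1, 4+6=3
a = 5: 5+1=6, 5+2=0, 5+4=2, 5+6=4
a = 6: 6+1=0, 6+2=1, 6+4=3, 6+6=5
Distinct residues collected: {0, 1, 2, 3, 4, 5, 6}
|A + B| = 7 (out of 7 total residues).

A + B = {0, 1, 2, 3, 4, 5, 6}


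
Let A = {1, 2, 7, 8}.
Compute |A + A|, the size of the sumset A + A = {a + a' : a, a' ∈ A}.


A + A = {a + a' : a, a' ∈ A}; |A| = 4.
General bounds: 2|A| - 1 ≤ |A + A| ≤ |A|(|A|+1)/2, i.e. 7 ≤ |A + A| ≤ 10.
Lower bound 2|A|-1 is attained iff A is an arithmetic progression.
Enumerate sums a + a' for a ≤ a' (symmetric, so this suffices):
a = 1: 1+1=2, 1+2=3, 1+7=8, 1+8=9
a = 2: 2+2=4, 2+7=9, 2+8=10
a = 7: 7+7=14, 7+8=15
a = 8: 8+8=16
Distinct sums: {2, 3, 4, 8, 9, 10, 14, 15, 16}
|A + A| = 9

|A + A| = 9


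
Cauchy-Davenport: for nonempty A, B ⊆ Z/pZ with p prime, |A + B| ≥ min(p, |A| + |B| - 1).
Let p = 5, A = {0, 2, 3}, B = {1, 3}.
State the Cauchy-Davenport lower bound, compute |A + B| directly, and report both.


Cauchy-Davenport: |A + B| ≥ min(p, |A| + |B| - 1) for A, B nonempty in Z/pZ.
|A| = 3, |B| = 2, p = 5.
CD lower bound = min(5, 3 + 2 - 1) = min(5, 4) = 4.
Compute A + B mod 5 directly:
a = 0: 0+1=1, 0+3=3
a = 2: 2+1=3, 2+3=0
a = 3: 3+1=4, 3+3=1
A + B = {0, 1, 3, 4}, so |A + B| = 4.
Verify: 4 ≥ 4? Yes ✓.

CD lower bound = 4, actual |A + B| = 4.


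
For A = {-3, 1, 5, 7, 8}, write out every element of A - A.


A - A = {a - a' : a, a' ∈ A}.
Compute a - a' for each ordered pair (a, a'):
a = -3: -3--3=0, -3-1=-4, -3-5=-8, -3-7=-10, -3-8=-11
a = 1: 1--3=4, 1-1=0, 1-5=-4, 1-7=-6, 1-8=-7
a = 5: 5--3=8, 5-1=4, 5-5=0, 5-7=-2, 5-8=-3
a = 7: 7--3=10, 7-1=6, 7-5=2, 7-7=0, 7-8=-1
a = 8: 8--3=11, 8-1=7, 8-5=3, 8-7=1, 8-8=0
Collecting distinct values (and noting 0 appears from a-a):
A - A = {-11, -10, -8, -7, -6, -4, -3, -2, -1, 0, 1, 2, 3, 4, 6, 7, 8, 10, 11}
|A - A| = 19

A - A = {-11, -10, -8, -7, -6, -4, -3, -2, -1, 0, 1, 2, 3, 4, 6, 7, 8, 10, 11}


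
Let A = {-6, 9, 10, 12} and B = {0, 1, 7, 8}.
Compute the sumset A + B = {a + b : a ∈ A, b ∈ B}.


A + B = {a + b : a ∈ A, b ∈ B}.
Enumerate all |A|·|B| = 4·4 = 16 pairs (a, b) and collect distinct sums.
a = -6: -6+0=-6, -6+1=-5, -6+7=1, -6+8=2
a = 9: 9+0=9, 9+1=10, 9+7=16, 9+8=17
a = 10: 10+0=10, 10+1=11, 10+7=17, 10+8=18
a = 12: 12+0=12, 12+1=13, 12+7=19, 12+8=20
Collecting distinct sums: A + B = {-6, -5, 1, 2, 9, 10, 11, 12, 13, 16, 17, 18, 19, 20}
|A + B| = 14

A + B = {-6, -5, 1, 2, 9, 10, 11, 12, 13, 16, 17, 18, 19, 20}


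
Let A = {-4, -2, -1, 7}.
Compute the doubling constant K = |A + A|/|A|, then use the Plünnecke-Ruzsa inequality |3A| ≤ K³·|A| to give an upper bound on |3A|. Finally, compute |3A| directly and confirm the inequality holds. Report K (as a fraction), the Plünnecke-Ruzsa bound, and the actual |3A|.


|A| = 4.
Step 1: Compute A + A by enumerating all 16 pairs.
A + A = {-8, -6, -5, -4, -3, -2, 3, 5, 6, 14}, so |A + A| = 10.
Step 2: Doubling constant K = |A + A|/|A| = 10/4 = 10/4 ≈ 2.5000.
Step 3: Plünnecke-Ruzsa gives |3A| ≤ K³·|A| = (2.5000)³ · 4 ≈ 62.5000.
Step 4: Compute 3A = A + A + A directly by enumerating all triples (a,b,c) ∈ A³; |3A| = 19.
Step 5: Check 19 ≤ 62.5000? Yes ✓.

K = 10/4, Plünnecke-Ruzsa bound K³|A| ≈ 62.5000, |3A| = 19, inequality holds.


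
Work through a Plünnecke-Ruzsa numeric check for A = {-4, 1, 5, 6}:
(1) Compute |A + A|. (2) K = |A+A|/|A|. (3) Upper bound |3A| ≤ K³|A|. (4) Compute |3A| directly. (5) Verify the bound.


|A| = 4.
Step 1: Compute A + A by enumerating all 16 pairs.
A + A = {-8, -3, 1, 2, 6, 7, 10, 11, 12}, so |A + A| = 9.
Step 2: Doubling constant K = |A + A|/|A| = 9/4 = 9/4 ≈ 2.2500.
Step 3: Plünnecke-Ruzsa gives |3A| ≤ K³·|A| = (2.2500)³ · 4 ≈ 45.5625.
Step 4: Compute 3A = A + A + A directly by enumerating all triples (a,b,c) ∈ A³; |3A| = 16.
Step 5: Check 16 ≤ 45.5625? Yes ✓.

K = 9/4, Plünnecke-Ruzsa bound K³|A| ≈ 45.5625, |3A| = 16, inequality holds.


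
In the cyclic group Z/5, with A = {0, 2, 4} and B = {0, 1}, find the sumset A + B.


Work in Z/5Z: reduce every sum a + b modulo 5.
Enumerate all 6 pairs:
a = 0: 0+0=0, 0+1=1
a = 2: 2+0=2, 2+1=3
a = 4: 4+0=4, 4+1=0
Distinct residues collected: {0, 1, 2, 3, 4}
|A + B| = 5 (out of 5 total residues).

A + B = {0, 1, 2, 3, 4}


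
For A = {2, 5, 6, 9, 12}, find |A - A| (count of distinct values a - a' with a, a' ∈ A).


A - A = {a - a' : a, a' ∈ A}; |A| = 5.
Bounds: 2|A|-1 ≤ |A - A| ≤ |A|² - |A| + 1, i.e. 9 ≤ |A - A| ≤ 21.
Note: 0 ∈ A - A always (from a - a). The set is symmetric: if d ∈ A - A then -d ∈ A - A.
Enumerate nonzero differences d = a - a' with a > a' (then include -d):
Positive differences: {1, 3, 4, 6, 7, 10}
Full difference set: {0} ∪ (positive diffs) ∪ (negative diffs).
|A - A| = 1 + 2·6 = 13 (matches direct enumeration: 13).

|A - A| = 13


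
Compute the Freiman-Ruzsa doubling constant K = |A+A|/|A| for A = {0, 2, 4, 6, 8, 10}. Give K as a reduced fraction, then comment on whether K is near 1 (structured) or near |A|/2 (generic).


|A| = 6.
Compute A + A by enumerating all 36 pairs.
A + A = {0, 2, 4, 6, 8, 10, 12, 14, 16, 18, 20}, so |A + A| = 11.
K = |A + A| / |A| = 11/6 (already in lowest terms) ≈ 1.8333.
Reference: AP of size 6 gives K = 11/6 ≈ 1.8333; a fully generic set of size 6 gives K ≈ 3.5000.

|A| = 6, |A + A| = 11, K = 11/6.


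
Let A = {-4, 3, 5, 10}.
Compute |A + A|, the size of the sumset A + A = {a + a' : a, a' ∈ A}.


A + A = {a + a' : a, a' ∈ A}; |A| = 4.
General bounds: 2|A| - 1 ≤ |A + A| ≤ |A|(|A|+1)/2, i.e. 7 ≤ |A + A| ≤ 10.
Lower bound 2|A|-1 is attained iff A is an arithmetic progression.
Enumerate sums a + a' for a ≤ a' (symmetric, so this suffices):
a = -4: -4+-4=-8, -4+3=-1, -4+5=1, -4+10=6
a = 3: 3+3=6, 3+5=8, 3+10=13
a = 5: 5+5=10, 5+10=15
a = 10: 10+10=20
Distinct sums: {-8, -1, 1, 6, 8, 10, 13, 15, 20}
|A + A| = 9

|A + A| = 9


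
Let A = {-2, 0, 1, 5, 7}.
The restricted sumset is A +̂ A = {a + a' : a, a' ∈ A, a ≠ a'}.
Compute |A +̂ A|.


Restricted sumset: A +̂ A = {a + a' : a ∈ A, a' ∈ A, a ≠ a'}.
Equivalently, take A + A and drop any sum 2a that is achievable ONLY as a + a for a ∈ A (i.e. sums representable only with equal summands).
Enumerate pairs (a, a') with a < a' (symmetric, so each unordered pair gives one sum; this covers all a ≠ a'):
  -2 + 0 = -2
  -2 + 1 = -1
  -2 + 5 = 3
  -2 + 7 = 5
  0 + 1 = 1
  0 + 5 = 5
  0 + 7 = 7
  1 + 5 = 6
  1 + 7 = 8
  5 + 7 = 12
Collected distinct sums: {-2, -1, 1, 3, 5, 6, 7, 8, 12}
|A +̂ A| = 9
(Reference bound: |A +̂ A| ≥ 2|A| - 3 for |A| ≥ 2, with |A| = 5 giving ≥ 7.)

|A +̂ A| = 9


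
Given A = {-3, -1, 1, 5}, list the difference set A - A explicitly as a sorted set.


A - A = {a - a' : a, a' ∈ A}.
Compute a - a' for each ordered pair (a, a'):
a = -3: -3--3=0, -3--1=-2, -3-1=-4, -3-5=-8
a = -1: -1--3=2, -1--1=0, -1-1=-2, -1-5=-6
a = 1: 1--3=4, 1--1=2, 1-1=0, 1-5=-4
a = 5: 5--3=8, 5--1=6, 5-1=4, 5-5=0
Collecting distinct values (and noting 0 appears from a-a):
A - A = {-8, -6, -4, -2, 0, 2, 4, 6, 8}
|A - A| = 9

A - A = {-8, -6, -4, -2, 0, 2, 4, 6, 8}


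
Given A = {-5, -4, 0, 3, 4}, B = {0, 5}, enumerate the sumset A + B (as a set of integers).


A + B = {a + b : a ∈ A, b ∈ B}.
Enumerate all |A|·|B| = 5·2 = 10 pairs (a, b) and collect distinct sums.
a = -5: -5+0=-5, -5+5=0
a = -4: -4+0=-4, -4+5=1
a = 0: 0+0=0, 0+5=5
a = 3: 3+0=3, 3+5=8
a = 4: 4+0=4, 4+5=9
Collecting distinct sums: A + B = {-5, -4, 0, 1, 3, 4, 5, 8, 9}
|A + B| = 9

A + B = {-5, -4, 0, 1, 3, 4, 5, 8, 9}


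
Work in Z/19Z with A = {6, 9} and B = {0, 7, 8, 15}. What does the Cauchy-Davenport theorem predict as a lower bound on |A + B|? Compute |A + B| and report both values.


Cauchy-Davenport: |A + B| ≥ min(p, |A| + |B| - 1) for A, B nonempty in Z/pZ.
|A| = 2, |B| = 4, p = 19.
CD lower bound = min(19, 2 + 4 - 1) = min(19, 5) = 5.
Compute A + B mod 19 directly:
a = 6: 6+0=6, 6+7=13, 6+8=14, 6+15=2
a = 9: 9+0=9, 9+7=16, 9+8=17, 9+15=5
A + B = {2, 5, 6, 9, 13, 14, 16, 17}, so |A + B| = 8.
Verify: 8 ≥ 5? Yes ✓.

CD lower bound = 5, actual |A + B| = 8.


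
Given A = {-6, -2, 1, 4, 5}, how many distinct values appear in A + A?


A + A = {a + a' : a, a' ∈ A}; |A| = 5.
General bounds: 2|A| - 1 ≤ |A + A| ≤ |A|(|A|+1)/2, i.e. 9 ≤ |A + A| ≤ 15.
Lower bound 2|A|-1 is attained iff A is an arithmetic progression.
Enumerate sums a + a' for a ≤ a' (symmetric, so this suffices):
a = -6: -6+-6=-12, -6+-2=-8, -6+1=-5, -6+4=-2, -6+5=-1
a = -2: -2+-2=-4, -2+1=-1, -2+4=2, -2+5=3
a = 1: 1+1=2, 1+4=5, 1+5=6
a = 4: 4+4=8, 4+5=9
a = 5: 5+5=10
Distinct sums: {-12, -8, -5, -4, -2, -1, 2, 3, 5, 6, 8, 9, 10}
|A + A| = 13

|A + A| = 13


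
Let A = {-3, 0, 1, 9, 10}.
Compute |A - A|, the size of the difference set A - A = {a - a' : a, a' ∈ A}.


A - A = {a - a' : a, a' ∈ A}; |A| = 5.
Bounds: 2|A|-1 ≤ |A - A| ≤ |A|² - |A| + 1, i.e. 9 ≤ |A - A| ≤ 21.
Note: 0 ∈ A - A always (from a - a). The set is symmetric: if d ∈ A - A then -d ∈ A - A.
Enumerate nonzero differences d = a - a' with a > a' (then include -d):
Positive differences: {1, 3, 4, 8, 9, 10, 12, 13}
Full difference set: {0} ∪ (positive diffs) ∪ (negative diffs).
|A - A| = 1 + 2·8 = 17 (matches direct enumeration: 17).

|A - A| = 17


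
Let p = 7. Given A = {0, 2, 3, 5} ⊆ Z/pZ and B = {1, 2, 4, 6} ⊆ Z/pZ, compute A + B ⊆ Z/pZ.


Work in Z/7Z: reduce every sum a + b modulo 7.
Enumerate all 16 pairs:
a = 0: 0+1=1, 0+2=2, 0+4=4, 0+6=6
a = 2: 2+1=3, 2+2=4, 2+4=6, 2+6=1
a = 3: 3+1=4, 3+2=5, 3+4=0, 3+6=2
a = 5: 5+1=6, 5+2=0, 5+4=2, 5+6=4
Distinct residues collected: {0, 1, 2, 3, 4, 5, 6}
|A + B| = 7 (out of 7 total residues).

A + B = {0, 1, 2, 3, 4, 5, 6}


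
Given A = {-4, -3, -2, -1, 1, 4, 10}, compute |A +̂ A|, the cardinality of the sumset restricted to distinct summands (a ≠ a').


Restricted sumset: A +̂ A = {a + a' : a ∈ A, a' ∈ A, a ≠ a'}.
Equivalently, take A + A and drop any sum 2a that is achievable ONLY as a + a for a ∈ A (i.e. sums representable only with equal summands).
Enumerate pairs (a, a') with a < a' (symmetric, so each unordered pair gives one sum; this covers all a ≠ a'):
  -4 + -3 = -7
  -4 + -2 = -6
  -4 + -1 = -5
  -4 + 1 = -3
  -4 + 4 = 0
  -4 + 10 = 6
  -3 + -2 = -5
  -3 + -1 = -4
  -3 + 1 = -2
  -3 + 4 = 1
  -3 + 10 = 7
  -2 + -1 = -3
  -2 + 1 = -1
  -2 + 4 = 2
  -2 + 10 = 8
  -1 + 1 = 0
  -1 + 4 = 3
  -1 + 10 = 9
  1 + 4 = 5
  1 + 10 = 11
  4 + 10 = 14
Collected distinct sums: {-7, -6, -5, -4, -3, -2, -1, 0, 1, 2, 3, 5, 6, 7, 8, 9, 11, 14}
|A +̂ A| = 18
(Reference bound: |A +̂ A| ≥ 2|A| - 3 for |A| ≥ 2, with |A| = 7 giving ≥ 11.)

|A +̂ A| = 18


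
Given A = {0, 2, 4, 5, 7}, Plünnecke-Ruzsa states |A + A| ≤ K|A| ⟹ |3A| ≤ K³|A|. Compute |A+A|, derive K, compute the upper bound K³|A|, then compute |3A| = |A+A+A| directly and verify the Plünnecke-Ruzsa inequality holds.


|A| = 5.
Step 1: Compute A + A by enumerating all 25 pairs.
A + A = {0, 2, 4, 5, 6, 7, 8, 9, 10, 11, 12, 14}, so |A + A| = 12.
Step 2: Doubling constant K = |A + A|/|A| = 12/5 = 12/5 ≈ 2.4000.
Step 3: Plünnecke-Ruzsa gives |3A| ≤ K³·|A| = (2.4000)³ · 5 ≈ 69.1200.
Step 4: Compute 3A = A + A + A directly by enumerating all triples (a,b,c) ∈ A³; |3A| = 19.
Step 5: Check 19 ≤ 69.1200? Yes ✓.

K = 12/5, Plünnecke-Ruzsa bound K³|A| ≈ 69.1200, |3A| = 19, inequality holds.


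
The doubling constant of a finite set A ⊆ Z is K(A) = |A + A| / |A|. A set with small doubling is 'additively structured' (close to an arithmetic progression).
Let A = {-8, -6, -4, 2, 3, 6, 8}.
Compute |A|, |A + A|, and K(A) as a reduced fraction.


|A| = 7.
Compute A + A by enumerating all 49 pairs.
A + A = {-16, -14, -12, -10, -8, -6, -5, -4, -3, -2, -1, 0, 2, 4, 5, 6, 8, 9, 10, 11, 12, 14, 16}, so |A + A| = 23.
K = |A + A| / |A| = 23/7 (already in lowest terms) ≈ 3.2857.
Reference: AP of size 7 gives K = 13/7 ≈ 1.8571; a fully generic set of size 7 gives K ≈ 4.0000.

|A| = 7, |A + A| = 23, K = 23/7.


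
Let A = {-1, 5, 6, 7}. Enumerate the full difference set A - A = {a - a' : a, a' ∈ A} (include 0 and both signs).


A - A = {a - a' : a, a' ∈ A}.
Compute a - a' for each ordered pair (a, a'):
a = -1: -1--1=0, -1-5=-6, -1-6=-7, -1-7=-8
a = 5: 5--1=6, 5-5=0, 5-6=-1, 5-7=-2
a = 6: 6--1=7, 6-5=1, 6-6=0, 6-7=-1
a = 7: 7--1=8, 7-5=2, 7-6=1, 7-7=0
Collecting distinct values (and noting 0 appears from a-a):
A - A = {-8, -7, -6, -2, -1, 0, 1, 2, 6, 7, 8}
|A - A| = 11

A - A = {-8, -7, -6, -2, -1, 0, 1, 2, 6, 7, 8}


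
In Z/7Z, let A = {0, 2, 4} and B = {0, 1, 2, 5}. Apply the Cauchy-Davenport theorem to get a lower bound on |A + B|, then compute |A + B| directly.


Cauchy-Davenport: |A + B| ≥ min(p, |A| + |B| - 1) for A, B nonempty in Z/pZ.
|A| = 3, |B| = 4, p = 7.
CD lower bound = min(7, 3 + 4 - 1) = min(7, 6) = 6.
Compute A + B mod 7 directly:
a = 0: 0+0=0, 0+1=1, 0+2=2, 0+5=5
a = 2: 2+0=2, 2+1=3, 2+2=4, 2+5=0
a = 4: 4+0=4, 4+1=5, 4+2=6, 4+5=2
A + B = {0, 1, 2, 3, 4, 5, 6}, so |A + B| = 7.
Verify: 7 ≥ 6? Yes ✓.

CD lower bound = 6, actual |A + B| = 7.


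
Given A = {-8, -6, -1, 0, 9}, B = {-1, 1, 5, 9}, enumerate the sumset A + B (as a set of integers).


A + B = {a + b : a ∈ A, b ∈ B}.
Enumerate all |A|·|B| = 5·4 = 20 pairs (a, b) and collect distinct sums.
a = -8: -8+-1=-9, -8+1=-7, -8+5=-3, -8+9=1
a = -6: -6+-1=-7, -6+1=-5, -6+5=-1, -6+9=3
a = -1: -1+-1=-2, -1+1=0, -1+5=4, -1+9=8
a = 0: 0+-1=-1, 0+1=1, 0+5=5, 0+9=9
a = 9: 9+-1=8, 9+1=10, 9+5=14, 9+9=18
Collecting distinct sums: A + B = {-9, -7, -5, -3, -2, -1, 0, 1, 3, 4, 5, 8, 9, 10, 14, 18}
|A + B| = 16

A + B = {-9, -7, -5, -3, -2, -1, 0, 1, 3, 4, 5, 8, 9, 10, 14, 18}


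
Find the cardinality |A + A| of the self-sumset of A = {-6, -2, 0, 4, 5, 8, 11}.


A + A = {a + a' : a, a' ∈ A}; |A| = 7.
General bounds: 2|A| - 1 ≤ |A + A| ≤ |A|(|A|+1)/2, i.e. 13 ≤ |A + A| ≤ 28.
Lower bound 2|A|-1 is attained iff A is an arithmetic progression.
Enumerate sums a + a' for a ≤ a' (symmetric, so this suffices):
a = -6: -6+-6=-12, -6+-2=-8, -6+0=-6, -6+4=-2, -6+5=-1, -6+8=2, -6+11=5
a = -2: -2+-2=-4, -2+0=-2, -2+4=2, -2+5=3, -2+8=6, -2+11=9
a = 0: 0+0=0, 0+4=4, 0+5=5, 0+8=8, 0+11=11
a = 4: 4+4=8, 4+5=9, 4+8=12, 4+11=15
a = 5: 5+5=10, 5+8=13, 5+11=16
a = 8: 8+8=16, 8+11=19
a = 11: 11+11=22
Distinct sums: {-12, -8, -6, -4, -2, -1, 0, 2, 3, 4, 5, 6, 8, 9, 10, 11, 12, 13, 15, 16, 19, 22}
|A + A| = 22

|A + A| = 22


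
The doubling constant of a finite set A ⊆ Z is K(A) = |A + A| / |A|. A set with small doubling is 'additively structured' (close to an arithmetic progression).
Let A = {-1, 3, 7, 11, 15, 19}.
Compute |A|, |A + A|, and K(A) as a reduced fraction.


|A| = 6.
Compute A + A by enumerating all 36 pairs.
A + A = {-2, 2, 6, 10, 14, 18, 22, 26, 30, 34, 38}, so |A + A| = 11.
K = |A + A| / |A| = 11/6 (already in lowest terms) ≈ 1.8333.
Reference: AP of size 6 gives K = 11/6 ≈ 1.8333; a fully generic set of size 6 gives K ≈ 3.5000.

|A| = 6, |A + A| = 11, K = 11/6.


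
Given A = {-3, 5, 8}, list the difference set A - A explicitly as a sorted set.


A - A = {a - a' : a, a' ∈ A}.
Compute a - a' for each ordered pair (a, a'):
a = -3: -3--3=0, -3-5=-8, -3-8=-11
a = 5: 5--3=8, 5-5=0, 5-8=-3
a = 8: 8--3=11, 8-5=3, 8-8=0
Collecting distinct values (and noting 0 appears from a-a):
A - A = {-11, -8, -3, 0, 3, 8, 11}
|A - A| = 7

A - A = {-11, -8, -3, 0, 3, 8, 11}


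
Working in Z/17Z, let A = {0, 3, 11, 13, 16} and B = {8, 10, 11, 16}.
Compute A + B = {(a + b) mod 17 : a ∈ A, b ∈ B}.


Work in Z/17Z: reduce every sum a + b modulo 17.
Enumerate all 20 pairs:
a = 0: 0+8=8, 0+10=10, 0+11=11, 0+16=16
a = 3: 3+8=11, 3+10=13, 3+11=14, 3+16=2
a = 11: 11+8=2, 11+10=4, 11+11=5, 11+16=10
a = 13: 13+8=4, 13+10=6, 13+11=7, 13+16=12
a = 16: 16+8=7, 16+10=9, 16+11=10, 16+16=15
Distinct residues collected: {2, 4, 5, 6, 7, 8, 9, 10, 11, 12, 13, 14, 15, 16}
|A + B| = 14 (out of 17 total residues).

A + B = {2, 4, 5, 6, 7, 8, 9, 10, 11, 12, 13, 14, 15, 16}


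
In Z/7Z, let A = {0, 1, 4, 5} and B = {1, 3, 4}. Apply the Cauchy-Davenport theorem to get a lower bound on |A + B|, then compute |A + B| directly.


Cauchy-Davenport: |A + B| ≥ min(p, |A| + |B| - 1) for A, B nonempty in Z/pZ.
|A| = 4, |B| = 3, p = 7.
CD lower bound = min(7, 4 + 3 - 1) = min(7, 6) = 6.
Compute A + B mod 7 directly:
a = 0: 0+1=1, 0+3=3, 0+4=4
a = 1: 1+1=2, 1+3=4, 1+4=5
a = 4: 4+1=5, 4+3=0, 4+4=1
a = 5: 5+1=6, 5+3=1, 5+4=2
A + B = {0, 1, 2, 3, 4, 5, 6}, so |A + B| = 7.
Verify: 7 ≥ 6? Yes ✓.

CD lower bound = 6, actual |A + B| = 7.


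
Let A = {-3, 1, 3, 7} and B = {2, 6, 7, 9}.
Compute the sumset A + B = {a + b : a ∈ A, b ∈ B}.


A + B = {a + b : a ∈ A, b ∈ B}.
Enumerate all |A|·|B| = 4·4 = 16 pairs (a, b) and collect distinct sums.
a = -3: -3+2=-1, -3+6=3, -3+7=4, -3+9=6
a = 1: 1+2=3, 1+6=7, 1+7=8, 1+9=10
a = 3: 3+2=5, 3+6=9, 3+7=10, 3+9=12
a = 7: 7+2=9, 7+6=13, 7+7=14, 7+9=16
Collecting distinct sums: A + B = {-1, 3, 4, 5, 6, 7, 8, 9, 10, 12, 13, 14, 16}
|A + B| = 13

A + B = {-1, 3, 4, 5, 6, 7, 8, 9, 10, 12, 13, 14, 16}


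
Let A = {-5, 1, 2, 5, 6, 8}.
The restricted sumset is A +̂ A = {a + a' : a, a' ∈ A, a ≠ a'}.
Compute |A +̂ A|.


Restricted sumset: A +̂ A = {a + a' : a ∈ A, a' ∈ A, a ≠ a'}.
Equivalently, take A + A and drop any sum 2a that is achievable ONLY as a + a for a ∈ A (i.e. sums representable only with equal summands).
Enumerate pairs (a, a') with a < a' (symmetric, so each unordered pair gives one sum; this covers all a ≠ a'):
  -5 + 1 = -4
  -5 + 2 = -3
  -5 + 5 = 0
  -5 + 6 = 1
  -5 + 8 = 3
  1 + 2 = 3
  1 + 5 = 6
  1 + 6 = 7
  1 + 8 = 9
  2 + 5 = 7
  2 + 6 = 8
  2 + 8 = 10
  5 + 6 = 11
  5 + 8 = 13
  6 + 8 = 14
Collected distinct sums: {-4, -3, 0, 1, 3, 6, 7, 8, 9, 10, 11, 13, 14}
|A +̂ A| = 13
(Reference bound: |A +̂ A| ≥ 2|A| - 3 for |A| ≥ 2, with |A| = 6 giving ≥ 9.)

|A +̂ A| = 13


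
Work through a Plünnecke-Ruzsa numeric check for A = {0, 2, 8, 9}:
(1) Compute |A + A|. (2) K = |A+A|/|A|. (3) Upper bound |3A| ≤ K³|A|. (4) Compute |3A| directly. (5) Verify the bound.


|A| = 4.
Step 1: Compute A + A by enumerating all 16 pairs.
A + A = {0, 2, 4, 8, 9, 10, 11, 16, 17, 18}, so |A + A| = 10.
Step 2: Doubling constant K = |A + A|/|A| = 10/4 = 10/4 ≈ 2.5000.
Step 3: Plünnecke-Ruzsa gives |3A| ≤ K³·|A| = (2.5000)³ · 4 ≈ 62.5000.
Step 4: Compute 3A = A + A + A directly by enumerating all triples (a,b,c) ∈ A³; |3A| = 19.
Step 5: Check 19 ≤ 62.5000? Yes ✓.

K = 10/4, Plünnecke-Ruzsa bound K³|A| ≈ 62.5000, |3A| = 19, inequality holds.


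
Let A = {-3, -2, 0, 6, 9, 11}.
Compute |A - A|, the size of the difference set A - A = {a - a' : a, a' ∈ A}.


A - A = {a - a' : a, a' ∈ A}; |A| = 6.
Bounds: 2|A|-1 ≤ |A - A| ≤ |A|² - |A| + 1, i.e. 11 ≤ |A - A| ≤ 31.
Note: 0 ∈ A - A always (from a - a). The set is symmetric: if d ∈ A - A then -d ∈ A - A.
Enumerate nonzero differences d = a - a' with a > a' (then include -d):
Positive differences: {1, 2, 3, 5, 6, 8, 9, 11, 12, 13, 14}
Full difference set: {0} ∪ (positive diffs) ∪ (negative diffs).
|A - A| = 1 + 2·11 = 23 (matches direct enumeration: 23).

|A - A| = 23


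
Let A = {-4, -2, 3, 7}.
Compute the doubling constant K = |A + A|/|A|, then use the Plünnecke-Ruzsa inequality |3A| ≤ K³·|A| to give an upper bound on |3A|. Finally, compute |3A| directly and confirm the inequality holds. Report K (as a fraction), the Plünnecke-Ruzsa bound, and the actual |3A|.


|A| = 4.
Step 1: Compute A + A by enumerating all 16 pairs.
A + A = {-8, -6, -4, -1, 1, 3, 5, 6, 10, 14}, so |A + A| = 10.
Step 2: Doubling constant K = |A + A|/|A| = 10/4 = 10/4 ≈ 2.5000.
Step 3: Plünnecke-Ruzsa gives |3A| ≤ K³·|A| = (2.5000)³ · 4 ≈ 62.5000.
Step 4: Compute 3A = A + A + A directly by enumerating all triples (a,b,c) ∈ A³; |3A| = 19.
Step 5: Check 19 ≤ 62.5000? Yes ✓.

K = 10/4, Plünnecke-Ruzsa bound K³|A| ≈ 62.5000, |3A| = 19, inequality holds.


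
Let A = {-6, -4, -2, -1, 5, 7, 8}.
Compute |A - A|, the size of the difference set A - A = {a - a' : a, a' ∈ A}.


A - A = {a - a' : a, a' ∈ A}; |A| = 7.
Bounds: 2|A|-1 ≤ |A - A| ≤ |A|² - |A| + 1, i.e. 13 ≤ |A - A| ≤ 43.
Note: 0 ∈ A - A always (from a - a). The set is symmetric: if d ∈ A - A then -d ∈ A - A.
Enumerate nonzero differences d = a - a' with a > a' (then include -d):
Positive differences: {1, 2, 3, 4, 5, 6, 7, 8, 9, 10, 11, 12, 13, 14}
Full difference set: {0} ∪ (positive diffs) ∪ (negative diffs).
|A - A| = 1 + 2·14 = 29 (matches direct enumeration: 29).

|A - A| = 29


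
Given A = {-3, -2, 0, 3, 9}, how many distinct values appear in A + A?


A + A = {a + a' : a, a' ∈ A}; |A| = 5.
General bounds: 2|A| - 1 ≤ |A + A| ≤ |A|(|A|+1)/2, i.e. 9 ≤ |A + A| ≤ 15.
Lower bound 2|A|-1 is attained iff A is an arithmetic progression.
Enumerate sums a + a' for a ≤ a' (symmetric, so this suffices):
a = -3: -3+-3=-6, -3+-2=-5, -3+0=-3, -3+3=0, -3+9=6
a = -2: -2+-2=-4, -2+0=-2, -2+3=1, -2+9=7
a = 0: 0+0=0, 0+3=3, 0+9=9
a = 3: 3+3=6, 3+9=12
a = 9: 9+9=18
Distinct sums: {-6, -5, -4, -3, -2, 0, 1, 3, 6, 7, 9, 12, 18}
|A + A| = 13

|A + A| = 13


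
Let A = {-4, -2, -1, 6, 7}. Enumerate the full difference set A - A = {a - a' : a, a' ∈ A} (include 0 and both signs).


A - A = {a - a' : a, a' ∈ A}.
Compute a - a' for each ordered pair (a, a'):
a = -4: -4--4=0, -4--2=-2, -4--1=-3, -4-6=-10, -4-7=-11
a = -2: -2--4=2, -2--2=0, -2--1=-1, -2-6=-8, -2-7=-9
a = -1: -1--4=3, -1--2=1, -1--1=0, -1-6=-7, -1-7=-8
a = 6: 6--4=10, 6--2=8, 6--1=7, 6-6=0, 6-7=-1
a = 7: 7--4=11, 7--2=9, 7--1=8, 7-6=1, 7-7=0
Collecting distinct values (and noting 0 appears from a-a):
A - A = {-11, -10, -9, -8, -7, -3, -2, -1, 0, 1, 2, 3, 7, 8, 9, 10, 11}
|A - A| = 17

A - A = {-11, -10, -9, -8, -7, -3, -2, -1, 0, 1, 2, 3, 7, 8, 9, 10, 11}


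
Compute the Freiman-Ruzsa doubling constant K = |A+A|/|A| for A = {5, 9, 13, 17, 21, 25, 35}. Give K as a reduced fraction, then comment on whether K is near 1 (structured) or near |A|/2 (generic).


|A| = 7.
Compute A + A by enumerating all 49 pairs.
A + A = {10, 14, 18, 22, 26, 30, 34, 38, 40, 42, 44, 46, 48, 50, 52, 56, 60, 70}, so |A + A| = 18.
K = |A + A| / |A| = 18/7 (already in lowest terms) ≈ 2.5714.
Reference: AP of size 7 gives K = 13/7 ≈ 1.8571; a fully generic set of size 7 gives K ≈ 4.0000.

|A| = 7, |A + A| = 18, K = 18/7.
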